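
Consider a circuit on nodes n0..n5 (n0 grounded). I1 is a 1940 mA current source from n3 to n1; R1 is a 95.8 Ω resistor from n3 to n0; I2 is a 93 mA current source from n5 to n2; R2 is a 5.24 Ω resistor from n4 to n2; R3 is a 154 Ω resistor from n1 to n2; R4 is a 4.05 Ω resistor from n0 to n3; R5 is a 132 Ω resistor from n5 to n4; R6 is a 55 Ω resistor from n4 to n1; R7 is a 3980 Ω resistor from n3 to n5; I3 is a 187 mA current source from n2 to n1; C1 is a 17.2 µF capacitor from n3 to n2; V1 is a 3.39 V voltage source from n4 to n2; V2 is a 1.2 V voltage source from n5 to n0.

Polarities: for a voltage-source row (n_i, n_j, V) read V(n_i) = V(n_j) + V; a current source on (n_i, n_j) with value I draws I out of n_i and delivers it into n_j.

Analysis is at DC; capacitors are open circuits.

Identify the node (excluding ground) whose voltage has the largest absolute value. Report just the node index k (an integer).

1

MNA unknowns: 5 node voltages V₁..V_5 plus 2 source currents (V1, V2)
I1: z[3]−=1.94, z[1]+=1.94
R1: Y=0.01044 on G[3,0]
I2: z[5]−=0.093, z[2]+=0.093
R2: Y=0.1908 on G[4,2]
R3: Y=0.006494 on G[1,2]
R4: Y=0.2469 on G[0,3]
R5: Y=0.007576 on G[5,4]
R6: Y=0.01818 on G[4,1]
R7: Y=0.0002513 on G[3,5]
I3: z[2]−=0.187, z[1]+=0.187
C1: Y=0.000 on G[3,2]
V1: row V4−V2=3.39, i_V1 at 4,2
V2: row V5−V0=1.2, i_V2 at 5,0
solve → V1=354.9, V2=266.2, V3=-7.530, V4=269.6, V5=1.200
aux → i_V1=-1.129, i_V2=1.938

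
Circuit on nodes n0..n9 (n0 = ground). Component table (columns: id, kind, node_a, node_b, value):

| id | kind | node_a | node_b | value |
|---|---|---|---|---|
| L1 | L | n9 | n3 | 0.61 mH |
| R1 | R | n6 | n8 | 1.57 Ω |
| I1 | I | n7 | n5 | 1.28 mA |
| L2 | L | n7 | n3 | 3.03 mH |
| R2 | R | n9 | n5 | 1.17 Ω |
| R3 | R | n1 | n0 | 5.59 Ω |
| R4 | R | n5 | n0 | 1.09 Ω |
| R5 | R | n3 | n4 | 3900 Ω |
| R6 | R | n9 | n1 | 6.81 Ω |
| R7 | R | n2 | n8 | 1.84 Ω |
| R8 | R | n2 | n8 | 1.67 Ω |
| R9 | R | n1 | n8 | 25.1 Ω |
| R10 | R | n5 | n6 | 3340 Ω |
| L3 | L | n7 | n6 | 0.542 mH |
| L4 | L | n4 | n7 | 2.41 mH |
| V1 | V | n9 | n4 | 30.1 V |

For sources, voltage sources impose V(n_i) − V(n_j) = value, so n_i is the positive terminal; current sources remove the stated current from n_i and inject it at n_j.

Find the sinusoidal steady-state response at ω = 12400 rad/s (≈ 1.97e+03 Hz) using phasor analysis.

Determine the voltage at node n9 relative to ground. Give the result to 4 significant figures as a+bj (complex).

0.3769-0.3092j V

Element admittances at ω=12400 rad/s:
  Y(L1) = 0.000-0.1322j S between n9,n3
  Y(R1) = 0.6369+0.000j S between n6,n8
  I1: injects 0.00128 A into n5 (from n7)
  Y(L2) = 0.000-0.02662j S between n7,n3
  Y(R2) = 0.8547+0.000j S between n9,n5
  Y(R3) = 0.1789+0.000j S between n1,n0
  Y(R4) = 0.9174+0.000j S between n5,n0
  Y(R5) = 0.0002564+0.000j S between n3,n4
  Y(R6) = 0.1468+0.000j S between n9,n1
  Y(R7) = 0.5435+0.000j S between n2,n8
  Y(R8) = 0.5988+0.000j S between n2,n8
  Y(R9) = 0.03984+0.000j S between n1,n8
  Y(R10) = 0.0002994+0.000j S between n5,n6
  Y(L3) = 0.000-0.1488j S between n7,n6
  Y(L4) = 0.000-0.03346j S between n4,n7
  V1: constraint V(n9)−V(n4) = 30.1
Assemble and solve the 10×10 MNA system:
  V(n1)=-0.9267+0.7573j  V(n2)=-9.892+8.089j  V(n3)=-1.768+0.7240j  V(n4)=-29.72-0.3092j  V(n5)=0.1807-0.1477j  V(n6)=-10.45+8.548j  V(n7)=-12.43+6.126j  V(n8)=-9.892+8.089j  V(n9)=0.3769-0.3092j
  i(V1)=-0.2225+0.5783j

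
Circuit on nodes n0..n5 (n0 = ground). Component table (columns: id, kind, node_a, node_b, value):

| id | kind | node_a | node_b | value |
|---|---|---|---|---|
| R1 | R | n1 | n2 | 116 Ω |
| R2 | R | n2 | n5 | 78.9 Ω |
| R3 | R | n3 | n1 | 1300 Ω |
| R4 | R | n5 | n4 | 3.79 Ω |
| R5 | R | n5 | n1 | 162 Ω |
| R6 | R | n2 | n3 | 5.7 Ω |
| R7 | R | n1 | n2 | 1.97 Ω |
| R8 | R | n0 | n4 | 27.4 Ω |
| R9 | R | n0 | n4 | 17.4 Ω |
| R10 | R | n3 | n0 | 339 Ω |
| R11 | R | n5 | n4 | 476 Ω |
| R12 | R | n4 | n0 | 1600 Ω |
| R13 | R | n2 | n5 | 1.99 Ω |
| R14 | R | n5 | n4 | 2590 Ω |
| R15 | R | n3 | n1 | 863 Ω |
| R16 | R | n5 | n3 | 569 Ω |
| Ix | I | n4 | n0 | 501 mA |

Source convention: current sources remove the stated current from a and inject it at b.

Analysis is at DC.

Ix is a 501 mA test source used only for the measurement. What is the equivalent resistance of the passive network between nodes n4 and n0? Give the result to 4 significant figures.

Apply KCL at each of the 5 non-ground nodes and solve the resulting linear system.
Node n1: branches {R1, R3, R5, R7, R15} → V_1 = -5.058
Node n2: branches {R1, R2, R6, R7, R13} → V_2 = -5.058
Node n3: branches {R3, R6, R10, R15, R16} → V_3 = -4.977
Node n4: branches {R4, R8, R9, R11, R12, R14, Ix} → V_4 = -5.141
Node n5: branches {R2, R4, R5, R11, R13, R14, R16} → V_5 = -5.086

R_eq = 10.26 Ω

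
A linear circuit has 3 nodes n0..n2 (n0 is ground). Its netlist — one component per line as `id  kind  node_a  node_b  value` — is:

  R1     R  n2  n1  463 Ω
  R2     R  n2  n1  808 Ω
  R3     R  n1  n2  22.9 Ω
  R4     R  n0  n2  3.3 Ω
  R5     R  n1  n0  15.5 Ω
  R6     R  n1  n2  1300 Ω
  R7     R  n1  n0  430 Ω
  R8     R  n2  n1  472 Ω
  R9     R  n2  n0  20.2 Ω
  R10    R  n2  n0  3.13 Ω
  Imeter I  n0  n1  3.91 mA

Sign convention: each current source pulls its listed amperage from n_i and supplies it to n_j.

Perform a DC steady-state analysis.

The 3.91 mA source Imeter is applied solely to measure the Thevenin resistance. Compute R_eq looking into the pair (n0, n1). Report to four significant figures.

Element admittances at DC:
  Y(R1) = 0.002160 S between n2,n1
  Y(R2) = 0.001238 S between n2,n1
  Y(R3) = 0.04367 S between n1,n2
  Y(R4) = 0.3030 S between n0,n2
  Y(R5) = 0.06452 S between n1,n0
  Y(R6) = 0.0007692 S between n1,n2
  Y(R7) = 0.002326 S between n1,n0
  Y(R8) = 0.002119 S between n2,n1
  Y(R9) = 0.04950 S between n2,n0
  Y(R10) = 0.3195 S between n2,n0
  Imeter: injects 0.00391 A into n1 (from n0)
Assemble and solve the 2×2 MNA system:
  V(n1)=0.03450  V(n2)=0.002387

R_eq = 8.823 Ω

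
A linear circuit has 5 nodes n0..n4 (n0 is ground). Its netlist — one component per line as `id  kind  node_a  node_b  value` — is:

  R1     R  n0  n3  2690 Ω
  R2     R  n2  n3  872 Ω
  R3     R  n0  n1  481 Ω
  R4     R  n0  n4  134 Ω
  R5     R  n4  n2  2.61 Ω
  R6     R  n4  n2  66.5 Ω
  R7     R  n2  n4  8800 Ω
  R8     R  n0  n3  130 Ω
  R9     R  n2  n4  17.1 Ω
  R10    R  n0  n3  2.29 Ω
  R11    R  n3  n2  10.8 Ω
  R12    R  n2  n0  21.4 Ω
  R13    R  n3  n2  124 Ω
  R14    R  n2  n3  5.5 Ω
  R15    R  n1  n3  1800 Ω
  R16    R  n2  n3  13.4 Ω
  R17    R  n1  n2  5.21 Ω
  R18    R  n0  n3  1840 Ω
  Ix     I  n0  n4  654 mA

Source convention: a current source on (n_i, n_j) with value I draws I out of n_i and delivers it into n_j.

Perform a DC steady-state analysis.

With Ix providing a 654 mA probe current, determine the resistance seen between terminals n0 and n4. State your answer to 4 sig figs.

R_eq = 5.953 Ω

MNA unknowns: 4 node voltages V₁..V_4
R1: Y=0.0003717 on G[0,3]
R2: Y=0.001147 on G[2,3]
R3: Y=0.002079 on G[0,1]
R4: Y=0.007463 on G[0,4]
R5: Y=0.3831 on G[4,2]
R6: Y=0.01504 on G[4,2]
R7: Y=0.0001136 on G[2,4]
R8: Y=0.007692 on G[0,3]
R9: Y=0.05848 on G[2,4]
R10: Y=0.4367 on G[0,3]
R11: Y=0.09259 on G[3,2]
R12: Y=0.04673 on G[2,0]
R13: Y=0.008065 on G[3,2]
R14: Y=0.1818 on G[2,3]
R15: Y=0.0005556 on G[1,3]
R16: Y=0.07463 on G[2,3]
R17: Y=0.1919 on G[1,2]
R18: Y=0.0005435 on G[0,3]
Ix: z[0]−=0.654, z[4]+=0.654
solve → V1=2.494, V2=2.525, V3=1.127, V4=3.893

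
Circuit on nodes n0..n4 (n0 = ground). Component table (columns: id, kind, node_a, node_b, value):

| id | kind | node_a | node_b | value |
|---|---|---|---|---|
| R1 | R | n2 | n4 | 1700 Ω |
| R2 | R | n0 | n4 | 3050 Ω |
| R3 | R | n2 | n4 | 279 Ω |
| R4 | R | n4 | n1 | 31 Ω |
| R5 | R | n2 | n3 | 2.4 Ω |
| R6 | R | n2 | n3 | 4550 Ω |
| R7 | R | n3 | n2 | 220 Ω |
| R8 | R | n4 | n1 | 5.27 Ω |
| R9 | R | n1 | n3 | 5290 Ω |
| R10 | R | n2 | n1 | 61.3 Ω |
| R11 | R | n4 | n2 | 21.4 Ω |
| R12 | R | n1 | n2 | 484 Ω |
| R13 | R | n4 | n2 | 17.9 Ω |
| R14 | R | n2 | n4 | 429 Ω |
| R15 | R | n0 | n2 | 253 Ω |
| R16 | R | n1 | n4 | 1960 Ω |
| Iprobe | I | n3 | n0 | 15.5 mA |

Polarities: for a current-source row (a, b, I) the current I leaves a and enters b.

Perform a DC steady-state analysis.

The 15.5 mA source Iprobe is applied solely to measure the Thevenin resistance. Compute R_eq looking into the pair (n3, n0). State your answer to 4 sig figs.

MNA unknowns: 4 node voltages V₁..V_4
R1: Y=0.0005882 on G[2,4]
R2: Y=0.0003279 on G[0,4]
R3: Y=0.003584 on G[2,4]
R4: Y=0.03226 on G[4,1]
R5: Y=0.4167 on G[2,3]
R6: Y=0.0002198 on G[2,3]
R7: Y=0.004545 on G[3,2]
R8: Y=0.1898 on G[4,1]
R9: Y=0.0001890 on G[1,3]
R10: Y=0.01631 on G[2,1]
R11: Y=0.04673 on G[4,2]
R12: Y=0.002066 on G[1,2]
R13: Y=0.05587 on G[4,2]
R14: Y=0.002331 on G[2,4]
R15: Y=0.003953 on G[0,2]
R16: Y=0.0005102 on G[1,4]
Iprobe: z[3]−=0.0155, z[0]+=0.0155
solve → V1=-3.613, V2=-3.622, V3=-3.659, V4=-3.613

R_eq = 236.0 Ω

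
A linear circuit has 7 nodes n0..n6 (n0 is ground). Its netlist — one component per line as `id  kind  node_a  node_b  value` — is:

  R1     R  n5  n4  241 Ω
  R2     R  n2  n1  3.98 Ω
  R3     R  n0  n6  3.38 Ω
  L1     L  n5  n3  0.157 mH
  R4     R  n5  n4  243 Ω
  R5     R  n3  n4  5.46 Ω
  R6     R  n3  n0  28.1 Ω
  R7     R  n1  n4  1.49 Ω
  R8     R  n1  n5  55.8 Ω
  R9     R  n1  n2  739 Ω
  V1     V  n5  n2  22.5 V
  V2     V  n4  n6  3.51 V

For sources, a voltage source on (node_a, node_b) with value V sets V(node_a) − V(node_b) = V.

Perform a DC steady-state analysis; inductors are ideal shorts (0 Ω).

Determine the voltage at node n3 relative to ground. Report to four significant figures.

Apply KCL at each of the 6 non-ground nodes and solve the resulting linear system.
Node n1: branches {R2, R7, R8, R9} → V_1 = -1.199
Node n2: branches {R2, R9, V1} → V_2 = -10.91
Node n3: branches {L1, R5, R6} → V_3 = 11.59
Node n4: branches {R1, R4, R5, R7, V2} → V_4 = 2.116
Node n5: branches {R1, L1, R4, R8, V1} → V_5 = 11.59
Node n6: branches {R3, V2} → V_6 = -1.394
Source currents: i(L1)=2.147, i(V1)=-2.454, i(V2)=-0.4123

11.59 V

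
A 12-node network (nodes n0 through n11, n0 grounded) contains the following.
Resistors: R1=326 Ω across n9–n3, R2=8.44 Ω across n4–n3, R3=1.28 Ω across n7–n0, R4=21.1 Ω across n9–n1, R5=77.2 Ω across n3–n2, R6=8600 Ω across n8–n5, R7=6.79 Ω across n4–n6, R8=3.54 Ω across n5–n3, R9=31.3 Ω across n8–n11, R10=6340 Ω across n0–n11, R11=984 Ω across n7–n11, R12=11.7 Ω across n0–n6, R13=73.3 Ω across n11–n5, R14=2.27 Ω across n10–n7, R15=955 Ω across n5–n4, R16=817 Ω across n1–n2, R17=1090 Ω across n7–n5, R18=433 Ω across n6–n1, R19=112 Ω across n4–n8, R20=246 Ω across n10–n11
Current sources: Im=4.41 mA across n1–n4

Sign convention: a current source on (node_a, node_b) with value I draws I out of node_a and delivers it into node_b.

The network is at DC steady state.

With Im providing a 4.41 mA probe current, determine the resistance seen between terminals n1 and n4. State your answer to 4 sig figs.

MNA unknowns: 11 node voltages V₁..V_11
R1: Y=0.003067 on G[9,3]
R2: Y=0.1185 on G[4,3]
R3: Y=0.7812 on G[7,0]
R4: Y=0.04739 on G[9,1]
R5: Y=0.01295 on G[3,2]
R6: Y=0.0001163 on G[8,5]
R7: Y=0.1473 on G[4,6]
R8: Y=0.2825 on G[5,3]
R9: Y=0.03195 on G[8,11]
R10: Y=0.0001577 on G[0,11]
R11: Y=0.001016 on G[7,11]
R12: Y=0.08547 on G[0,6]
R13: Y=0.01364 on G[11,5]
R14: Y=0.4405 on G[10,7]
R15: Y=0.001047 on G[5,4]
R16: Y=0.001224 on G[1,2]
R17: Y=0.0009174 on G[7,5]
R18: Y=0.002309 on G[6,1]
R19: Y=0.008929 on G[4,8]
R20: Y=0.004065 on G[10,11]
Im: z[1]−=0.00441, z[4]+=0.00441
solve → V1=-0.7058, V2=-0.07079, V3=-0.01079, V4=0.01147, V5=-0.01029, V6=0.0002535, V7=-2.725e-05, V8=0.0006136, V9=-0.6635, V10=-4.878e-05, V11=-0.002381

R_eq = 162.6 Ω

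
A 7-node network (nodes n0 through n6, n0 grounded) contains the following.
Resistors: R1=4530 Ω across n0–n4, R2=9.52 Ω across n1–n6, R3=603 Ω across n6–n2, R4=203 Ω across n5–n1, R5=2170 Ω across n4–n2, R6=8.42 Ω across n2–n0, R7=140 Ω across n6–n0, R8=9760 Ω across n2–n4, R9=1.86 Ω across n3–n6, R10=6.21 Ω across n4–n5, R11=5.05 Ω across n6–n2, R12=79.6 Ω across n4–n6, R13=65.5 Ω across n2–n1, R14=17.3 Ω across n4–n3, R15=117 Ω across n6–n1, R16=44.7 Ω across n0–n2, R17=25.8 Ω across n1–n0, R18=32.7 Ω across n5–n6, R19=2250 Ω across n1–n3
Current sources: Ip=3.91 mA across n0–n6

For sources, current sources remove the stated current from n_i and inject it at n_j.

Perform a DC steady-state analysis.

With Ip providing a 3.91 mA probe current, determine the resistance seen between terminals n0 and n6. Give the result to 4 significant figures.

MNA unknowns: 6 node voltages V₁..V_6
R1: Y=0.0002208 on G[0,4]
R2: Y=0.1050 on G[1,6]
R3: Y=0.001658 on G[6,2]
R4: Y=0.004926 on G[5,1]
R5: Y=0.0004608 on G[4,2]
R6: Y=0.1188 on G[2,0]
R7: Y=0.007143 on G[6,0]
R8: Y=0.0001025 on G[2,4]
R9: Y=0.5376 on G[3,6]
R10: Y=0.1610 on G[4,5]
R11: Y=0.1980 on G[6,2]
R12: Y=0.01256 on G[4,6]
R13: Y=0.01527 on G[2,1]
R14: Y=0.05780 on G[4,3]
R15: Y=0.008547 on G[6,1]
R16: Y=0.02237 on G[0,2]
R17: Y=0.03876 on G[1,0]
R18: Y=0.03058 on G[5,6]
R19: Y=0.0004444 on G[1,3]
Ip: z[0]−=0.00391, z[6]+=0.00391
solve → V1=0.02415, V2=0.01937, V3=0.03260, V4=0.03214, V5=0.03202, V6=0.03266

R_eq = 8.352 Ω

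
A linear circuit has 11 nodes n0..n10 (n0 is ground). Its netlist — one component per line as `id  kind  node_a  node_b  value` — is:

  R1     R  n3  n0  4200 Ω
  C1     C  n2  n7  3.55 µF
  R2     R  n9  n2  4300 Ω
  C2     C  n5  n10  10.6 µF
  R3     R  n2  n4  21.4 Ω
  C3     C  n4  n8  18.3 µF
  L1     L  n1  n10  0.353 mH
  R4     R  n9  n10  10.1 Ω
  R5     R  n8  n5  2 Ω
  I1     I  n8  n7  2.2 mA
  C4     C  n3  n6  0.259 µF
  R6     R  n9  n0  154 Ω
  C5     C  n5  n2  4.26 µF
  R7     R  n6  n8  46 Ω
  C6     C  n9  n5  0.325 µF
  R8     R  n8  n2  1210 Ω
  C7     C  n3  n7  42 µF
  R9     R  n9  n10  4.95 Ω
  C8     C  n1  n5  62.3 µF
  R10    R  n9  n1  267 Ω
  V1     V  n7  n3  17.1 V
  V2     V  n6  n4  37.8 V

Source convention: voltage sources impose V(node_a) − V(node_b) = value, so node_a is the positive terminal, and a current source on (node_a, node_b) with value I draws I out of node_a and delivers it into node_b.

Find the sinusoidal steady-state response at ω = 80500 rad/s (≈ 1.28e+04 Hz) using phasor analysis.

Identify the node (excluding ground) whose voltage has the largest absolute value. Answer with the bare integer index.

6

Element admittances at ω=80500 rad/s:
  Y(R1) = 0.0002381+0.000j S between n3,n0
  Y(C1) = 0.000+0.2858j S between n2,n7
  Y(R2) = 0.0002326+0.000j S between n9,n2
  Y(C2) = 0.000+0.8533j S between n5,n10
  Y(R3) = 0.04673+0.000j S between n2,n4
  Y(C3) = 0.000+1.473j S between n4,n8
  Y(L1) = 0.000-0.03519j S between n1,n10
  Y(R4) = 0.09901+0.000j S between n9,n10
  Y(R5) = 0.5000+0.000j S between n8,n5
  I1: injects 0.0022 A into n7 (from n8)
  Y(C4) = 0.000+0.02085j S between n3,n6
  Y(R6) = 0.006494+0.000j S between n9,n0
  Y(C5) = 0.000+0.3429j S between n5,n2
  Y(R7) = 0.02174+0.000j S between n6,n8
  Y(C6) = 0.000+0.02616j S between n9,n5
  Y(R8) = 0.0008264+0.000j S between n8,n2
  Y(C7) = 0.000+3.381j S between n3,n7
  Y(R9) = 0.2020+0.000j S between n9,n10
  Y(C8) = 0.000+5.015j S between n1,n5
  Y(R10) = 0.003745+0.000j S between n9,n1
  V1: constraint V(n7)−V(n3) = 17.1
  V2: constraint V(n6)−V(n4) = 37.8
Assemble and solve the 12×12 MNA system:
  V(n1)=0.3902-0.009673j  V(n2)=3.088+0.3126j  V(n3)=-10.49+0.1817j  V(n4)=-0.02117-1.388j  V(n5)=0.3902-0.009662j  V(n6)=37.78-1.388j  V(n7)=6.609+0.1817j  V(n8)=0.6150-1.860j  V(n9)=0.3847-0.006661j  V(n10)=0.3905-0.007498j
  i(V1)=-0.03522-58.82j  i(V2)=-0.8406-1.017j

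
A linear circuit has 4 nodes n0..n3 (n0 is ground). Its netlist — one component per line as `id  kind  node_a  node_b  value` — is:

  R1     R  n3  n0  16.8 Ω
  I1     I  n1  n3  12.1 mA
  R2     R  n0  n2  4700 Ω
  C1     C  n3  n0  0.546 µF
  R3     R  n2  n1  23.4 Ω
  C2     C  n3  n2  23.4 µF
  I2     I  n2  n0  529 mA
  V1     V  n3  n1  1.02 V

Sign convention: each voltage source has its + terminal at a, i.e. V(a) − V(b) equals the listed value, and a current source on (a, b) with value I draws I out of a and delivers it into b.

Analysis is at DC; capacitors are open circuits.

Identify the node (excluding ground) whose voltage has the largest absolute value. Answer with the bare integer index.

2

Apply KCL at each of the 3 non-ground nodes and solve the resulting linear system.
Node n1: branches {I1, R3, V1} → V_1 = -9.828
Node n2: branches {R2, R3, C2, I2} → V_2 = -22.10
Node n3: branches {R1, I1, C1, C2, V1} → V_3 = -8.808
Source currents: i(V1)=0.5364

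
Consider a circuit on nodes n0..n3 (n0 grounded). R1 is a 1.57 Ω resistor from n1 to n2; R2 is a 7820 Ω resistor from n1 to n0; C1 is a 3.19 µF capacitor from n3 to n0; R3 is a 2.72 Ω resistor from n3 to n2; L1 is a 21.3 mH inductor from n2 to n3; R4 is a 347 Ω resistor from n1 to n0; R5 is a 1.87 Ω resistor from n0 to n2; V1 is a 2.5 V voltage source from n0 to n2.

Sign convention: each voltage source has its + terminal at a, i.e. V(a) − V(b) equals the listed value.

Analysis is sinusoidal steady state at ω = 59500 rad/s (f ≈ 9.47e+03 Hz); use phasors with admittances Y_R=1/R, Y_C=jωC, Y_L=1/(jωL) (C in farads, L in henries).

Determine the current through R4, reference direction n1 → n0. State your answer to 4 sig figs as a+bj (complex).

MNA unknowns: 3 node voltages V₁..V_3 plus 1 source current (V1)
R1: Y=0.6369+0.000j on G[1,2]
R2: Y=0.0001279+0.000j on G[1,0]
C1: Y=0.000+0.1898j on G[3,0]
R3: Y=0.3676+0.000j on G[3,2]
L1: Y=0.000-0.0007890j on G[2,3]
R4: Y=0.002882+0.000j on G[1,0]
R5: Y=0.5348+0.000j on G[0,2]
V1: row V0−V2=2.5, i_V1 at 0,2
solve → V1=-2.488+0.000j, V2=-2.500+0.000j, V3=-1.975+1.021j
aux → i_V1=-1.538-0.3749j

-0.007171+0.000j A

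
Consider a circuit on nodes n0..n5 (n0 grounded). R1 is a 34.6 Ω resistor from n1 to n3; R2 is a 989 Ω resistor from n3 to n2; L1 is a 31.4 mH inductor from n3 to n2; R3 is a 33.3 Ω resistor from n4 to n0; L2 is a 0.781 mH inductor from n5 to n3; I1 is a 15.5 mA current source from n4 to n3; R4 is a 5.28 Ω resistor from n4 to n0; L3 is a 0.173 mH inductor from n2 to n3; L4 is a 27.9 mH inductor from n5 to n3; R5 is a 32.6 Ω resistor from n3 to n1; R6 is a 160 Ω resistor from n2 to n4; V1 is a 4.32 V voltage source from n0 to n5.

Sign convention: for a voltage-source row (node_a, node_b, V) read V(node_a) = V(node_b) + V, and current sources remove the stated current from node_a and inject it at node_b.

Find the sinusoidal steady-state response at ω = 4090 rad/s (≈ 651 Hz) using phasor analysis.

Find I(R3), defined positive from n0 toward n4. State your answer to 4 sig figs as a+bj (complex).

MNA unknowns: 5 node voltages V₁..V_5 plus 1 source current (V1)
R1: Y=0.02890+0.000j on G[1,3]
R2: Y=0.001011+0.000j on G[3,2]
L1: Y=0.000-0.007787j on G[3,2]
R3: Y=0.03003+0.000j on G[4,0]
L2: Y=0.000-0.3131j on G[5,3]
I1: z[4]−=0.0155, z[3]+=0.0155
R4: Y=0.1894+0.000j on G[4,0]
L3: Y=0.000-1.413j on G[2,3]
L4: Y=0.000-0.008763j on G[5,3]
R5: Y=0.03067+0.000j on G[3,1]
R6: Y=0.006250+0.000j on G[2,4]
V1: row V0−V5=4.32, i_V1 at 0,5
solve → V1=-4.317+0.1283j, V2=-4.317+0.1465j, V3=-4.317+0.1283j, V4=-0.1882+0.004057j, V5=-4.320+0.000j
aux → i_V1=-0.04130+0.0008902j

0.005653-0.0001218j A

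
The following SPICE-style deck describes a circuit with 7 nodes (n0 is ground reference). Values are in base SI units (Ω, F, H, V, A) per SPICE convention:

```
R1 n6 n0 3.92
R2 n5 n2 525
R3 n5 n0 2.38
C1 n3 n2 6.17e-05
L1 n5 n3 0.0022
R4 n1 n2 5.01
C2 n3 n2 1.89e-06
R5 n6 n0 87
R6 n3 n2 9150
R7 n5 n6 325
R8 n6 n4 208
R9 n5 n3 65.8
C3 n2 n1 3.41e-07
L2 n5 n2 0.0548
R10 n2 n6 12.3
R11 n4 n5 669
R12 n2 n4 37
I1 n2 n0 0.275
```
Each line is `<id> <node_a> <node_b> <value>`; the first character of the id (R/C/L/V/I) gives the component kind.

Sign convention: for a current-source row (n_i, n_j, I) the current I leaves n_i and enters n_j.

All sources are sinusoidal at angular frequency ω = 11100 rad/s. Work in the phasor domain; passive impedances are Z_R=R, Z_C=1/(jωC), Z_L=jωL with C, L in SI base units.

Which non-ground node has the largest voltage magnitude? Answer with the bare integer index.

3

Element admittances at ω=11100 rad/s:
  Y(R1) = 0.2551+0.000j S between n6,n0
  Y(R2) = 0.001905+0.000j S between n5,n2
  Y(R3) = 0.4202+0.000j S between n5,n0
  Y(C1) = 0.000+0.6849j S between n3,n2
  Y(L1) = 0.000-0.04095j S between n5,n3
  Y(R4) = 0.1996+0.000j S between n1,n2
  Y(C2) = 0.000+0.02098j S between n3,n2
  Y(R5) = 0.01149+0.000j S between n6,n0
  Y(R6) = 0.0001093+0.000j S between n3,n2
  Y(R7) = 0.003077+0.000j S between n5,n6
  Y(R8) = 0.004808+0.000j S between n6,n4
  Y(R9) = 0.01520+0.000j S between n5,n3
  Y(C3) = 0.000+0.003785j S between n2,n1
  Y(L2) = 0.000-0.001644j S between n5,n2
  Y(R10) = 0.08130+0.000j S between n2,n6
  Y(R11) = 0.001495+0.000j S between n4,n5
  Y(R12) = 0.02703+0.000j S between n2,n4
  I1: injects 0.275 A into n0 (from n2)
Assemble and solve the 6×6 MNA system:
  V(n1)=-2.585-1.180j  V(n2)=-2.585-1.180j  V(n3)=-2.694-1.319j  V(n4)=-2.198-0.9892j  V(n5)=-0.2594+0.1785j  V(n6)=-0.6227-0.2814j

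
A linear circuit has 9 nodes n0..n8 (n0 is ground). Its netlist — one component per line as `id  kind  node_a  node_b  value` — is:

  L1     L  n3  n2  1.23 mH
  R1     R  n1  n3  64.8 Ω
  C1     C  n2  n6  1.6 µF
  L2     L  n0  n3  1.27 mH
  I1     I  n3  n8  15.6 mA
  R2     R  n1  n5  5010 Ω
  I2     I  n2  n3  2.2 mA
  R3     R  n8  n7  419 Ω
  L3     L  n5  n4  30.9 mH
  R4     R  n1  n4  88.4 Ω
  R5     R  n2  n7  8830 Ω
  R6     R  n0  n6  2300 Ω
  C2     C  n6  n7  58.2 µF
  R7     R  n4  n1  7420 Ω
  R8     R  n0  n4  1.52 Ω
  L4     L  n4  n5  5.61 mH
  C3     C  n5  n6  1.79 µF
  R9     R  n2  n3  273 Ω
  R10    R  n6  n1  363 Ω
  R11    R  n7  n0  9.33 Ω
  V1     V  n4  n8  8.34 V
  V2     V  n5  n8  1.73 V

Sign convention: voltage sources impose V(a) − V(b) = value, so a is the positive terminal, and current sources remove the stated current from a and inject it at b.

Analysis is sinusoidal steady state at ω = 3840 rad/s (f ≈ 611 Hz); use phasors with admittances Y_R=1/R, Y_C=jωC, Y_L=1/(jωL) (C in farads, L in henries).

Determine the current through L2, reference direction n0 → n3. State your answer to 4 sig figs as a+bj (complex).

0.01497+0.002101j A

MNA unknowns: 8 node voltages V₁..V_8 plus 2 source currents (V1, V2)
L1: Y=0.000-0.2117j on G[3,2]
R1: Y=0.01543+0.000j on G[1,3]
C1: Y=0.000+0.006144j on G[2,6]
L2: Y=0.000-0.2051j on G[0,3]
I1: z[3]−=0.0156, z[8]+=0.0156
R2: Y=0.0001996+0.000j on G[1,5]
I2: z[2]−=0.0022, z[3]+=0.0022
R3: Y=0.002387+0.000j on G[8,7]
L3: Y=0.000-0.008428j on G[5,4]
R4: Y=0.01131+0.000j on G[1,4]
R5: Y=0.0001133+0.000j on G[2,7]
R6: Y=0.0004348+0.000j on G[0,6]
C2: Y=0.000+0.2235j on G[6,7]
R7: Y=0.0001348+0.000j on G[4,1]
R8: Y=0.6579+0.000j on G[0,4]
L4: Y=0.000-0.04642j on G[4,5]
C3: Y=0.000+0.006874j on G[5,6]
R9: Y=0.003663+0.000j on G[2,3]
R10: Y=0.002755+0.000j on G[6,1]
R11: Y=0.1072+0.000j on G[7,0]
V1: row V4−V8=8.34, i_V1 at 4,8
V2: row V5−V8=1.73, i_V2 at 5,8
solve → V1=-0.05207-0.04525j, V2=0.02214-0.07610j, V3=0.01024-0.07302j, V4=0.05725+0.06106j, V5=-6.553+0.06106j, V6=-0.3844-0.3391j, V7=-0.2101-0.3538j, V8=-8.283+0.06106j
aux → i_V1=-0.03891+0.3212j, i_V2=0.004048-0.3202j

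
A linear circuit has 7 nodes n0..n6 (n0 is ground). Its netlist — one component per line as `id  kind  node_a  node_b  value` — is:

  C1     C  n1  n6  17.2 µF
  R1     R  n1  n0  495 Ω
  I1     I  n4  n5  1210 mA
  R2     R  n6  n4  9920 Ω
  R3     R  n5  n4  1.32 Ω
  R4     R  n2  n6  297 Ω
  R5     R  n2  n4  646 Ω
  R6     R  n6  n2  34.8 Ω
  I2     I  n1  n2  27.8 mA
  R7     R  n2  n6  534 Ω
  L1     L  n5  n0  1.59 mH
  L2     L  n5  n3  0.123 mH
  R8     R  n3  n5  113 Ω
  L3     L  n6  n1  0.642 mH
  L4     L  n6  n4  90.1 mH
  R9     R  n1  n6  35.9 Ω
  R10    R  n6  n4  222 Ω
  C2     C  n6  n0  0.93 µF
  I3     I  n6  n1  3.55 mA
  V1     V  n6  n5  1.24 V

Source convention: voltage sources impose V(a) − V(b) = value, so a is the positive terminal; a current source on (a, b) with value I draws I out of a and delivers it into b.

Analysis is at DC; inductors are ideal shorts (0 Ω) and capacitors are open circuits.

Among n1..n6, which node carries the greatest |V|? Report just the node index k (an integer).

2

Element admittances at DC:
  Y(C1) = 0.000 S between n1,n6
  Y(R1) = 0.002020 S between n1,n0
  I1: injects 1.21 A into n5 (from n4)
  Y(R2) = 0.0001008 S between n6,n4
  Y(R3) = 0.7576 S between n5,n4
  Y(R4) = 0.003367 S between n2,n6
  Y(R5) = 0.001548 S between n2,n4
  Y(R6) = 0.02874 S between n6,n2
  I2: injects 0.0278 A into n2 (from n1)
  Y(R7) = 0.001873 S between n2,n6
  L1: short n5↔n0 (DC inductor)
  L2: short n5↔n3 (DC inductor)
  Y(R8) = 0.008850 S between n3,n5
  L3: short n6↔n1 (DC inductor)
  L4: short n6↔n4 (DC inductor)
  Y(R9) = 0.02786 S between n1,n6
  Y(R10) = 0.004505 S between n6,n4
  Y(C2) = 0.000 S between n6,n0
  I3: injects 0.00355 A into n1 (from n6)
  V1: constraint V(n6)−V(n5) = 1.24
Assemble and solve the 11×11 MNA system:
  V(n1)=1.240  V(n2)=2.023  V(n3)=0.000  V(n4)=1.240  V(n5)=0.000  V(n6)=1.240
  i(L1)=-0.002505  i(L2)=0.000  i(L3)=0.02676  i(L4)=2.148  i(V1)=-2.152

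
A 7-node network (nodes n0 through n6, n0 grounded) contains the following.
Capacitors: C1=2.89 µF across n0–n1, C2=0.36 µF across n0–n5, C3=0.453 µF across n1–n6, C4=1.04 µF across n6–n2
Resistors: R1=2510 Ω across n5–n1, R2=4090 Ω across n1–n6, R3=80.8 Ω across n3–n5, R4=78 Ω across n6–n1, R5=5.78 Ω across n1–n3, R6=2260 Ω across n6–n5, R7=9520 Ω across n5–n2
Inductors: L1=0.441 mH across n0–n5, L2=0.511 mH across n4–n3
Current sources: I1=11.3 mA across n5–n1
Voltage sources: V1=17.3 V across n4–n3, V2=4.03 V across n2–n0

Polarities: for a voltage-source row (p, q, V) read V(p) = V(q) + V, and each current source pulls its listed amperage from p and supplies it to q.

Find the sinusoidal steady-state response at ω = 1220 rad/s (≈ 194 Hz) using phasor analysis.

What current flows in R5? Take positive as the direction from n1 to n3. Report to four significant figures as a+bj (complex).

0.01101+0.0003748j A

Apply KCL at each of the 6 non-ground nodes and solve the resulting linear system.
Node n1: branches {C1, R1, R2, R4, C3, I1, R5} → V_1 = 0.9534+0.03296j
Node n2: branches {C4, R7, V2} → V_2 = 4.030+0.000j
Node n3: branches {R3, L2, R5, V1} → V_3 = 0.8897+0.03079j
Node n4: branches {L2, V1} → V_4 = 18.19+0.03079j
Node n5: branches {R1, C2, R3, L1, I1, R6, R7} → V_5 = -0.0002846+0.0005085j
Node n6: branches {R2, R4, C3, C4, R6} → V_6 = 0.9639+0.3195j
Source currents: i(V1)=0.000+27.75j, i(V2)=-0.0008287-0.003890j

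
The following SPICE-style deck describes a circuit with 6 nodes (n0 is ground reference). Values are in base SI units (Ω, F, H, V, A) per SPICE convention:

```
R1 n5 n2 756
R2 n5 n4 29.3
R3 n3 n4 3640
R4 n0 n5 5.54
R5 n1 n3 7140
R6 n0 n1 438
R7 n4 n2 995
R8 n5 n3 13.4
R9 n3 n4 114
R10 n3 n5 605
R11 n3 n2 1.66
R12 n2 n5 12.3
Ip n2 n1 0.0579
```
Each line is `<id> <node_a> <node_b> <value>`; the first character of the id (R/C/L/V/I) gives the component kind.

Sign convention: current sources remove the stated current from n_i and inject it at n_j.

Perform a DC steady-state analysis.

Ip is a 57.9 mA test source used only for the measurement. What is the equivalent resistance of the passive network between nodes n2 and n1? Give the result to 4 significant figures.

Apply KCL at each of the 5 non-ground nodes and solve the resulting linear system.
Node n1: branches {R5, R6, Ip} → V_1 = 23.86
Node n2: branches {R1, R7, R11, R12, Ip} → V_2 = -0.6524
Node n3: branches {R3, R5, R8, R9, R10, R11} → V_3 = -0.6048
Node n4: branches {R2, R3, R7, R9} → V_4 = -0.3718
Node n5: branches {R1, R2, R4, R8, R10, R12} → V_5 = -0.3018

R_eq = 423.3 Ω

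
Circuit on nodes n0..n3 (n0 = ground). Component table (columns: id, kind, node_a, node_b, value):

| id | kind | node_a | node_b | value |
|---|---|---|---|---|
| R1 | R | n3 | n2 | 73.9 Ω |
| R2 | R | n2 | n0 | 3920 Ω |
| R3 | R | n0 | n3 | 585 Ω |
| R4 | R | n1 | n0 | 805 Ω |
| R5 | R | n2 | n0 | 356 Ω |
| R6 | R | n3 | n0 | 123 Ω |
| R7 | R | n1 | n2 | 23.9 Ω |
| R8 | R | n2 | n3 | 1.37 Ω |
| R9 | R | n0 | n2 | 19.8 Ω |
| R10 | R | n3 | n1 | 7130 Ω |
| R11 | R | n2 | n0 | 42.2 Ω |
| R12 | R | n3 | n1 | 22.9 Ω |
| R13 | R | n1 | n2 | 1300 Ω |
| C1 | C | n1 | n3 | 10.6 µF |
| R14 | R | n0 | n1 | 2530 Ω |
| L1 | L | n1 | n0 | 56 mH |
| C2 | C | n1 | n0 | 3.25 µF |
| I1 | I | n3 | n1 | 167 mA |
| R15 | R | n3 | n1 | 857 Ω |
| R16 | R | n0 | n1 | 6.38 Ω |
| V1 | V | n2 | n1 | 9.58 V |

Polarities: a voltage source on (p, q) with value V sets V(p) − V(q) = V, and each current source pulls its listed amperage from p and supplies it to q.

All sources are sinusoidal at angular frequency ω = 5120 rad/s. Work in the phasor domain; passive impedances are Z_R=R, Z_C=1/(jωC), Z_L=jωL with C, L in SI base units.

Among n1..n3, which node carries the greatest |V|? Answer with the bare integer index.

2

MNA unknowns: 3 node voltages V₁..V_3 plus 1 source current (V1)
R1: Y=0.01353+0.000j on G[3,2]
R2: Y=0.0002551+0.000j on G[2,0]
R3: Y=0.001709+0.000j on G[0,3]
R4: Y=0.001242+0.000j on G[1,0]
R5: Y=0.002809+0.000j on G[2,0]
R6: Y=0.008130+0.000j on G[3,0]
R7: Y=0.04184+0.000j on G[1,2]
R8: Y=0.7299+0.000j on G[2,3]
R9: Y=0.05051+0.000j on G[0,2]
R10: Y=0.0001403+0.000j on G[3,1]
R11: Y=0.02370+0.000j on G[2,0]
R12: Y=0.04367+0.000j on G[3,1]
R13: Y=0.0007692+0.000j on G[1,2]
C1: Y=0.000+0.05427j on G[1,3]
R14: Y=0.0003953+0.000j on G[0,1]
L1: Y=0.000-0.003488j on G[1,0]
C2: Y=0.000+0.01664j on G[1,0]
I1: z[3]−=0.167, z[1]+=0.167
R15: Y=0.001167+0.000j on G[3,1]
R16: Y=0.1567+0.000j on G[0,1]
V1: row V2−V1=9.58, i_V1 at 2,1
solve → V1=-3.354+0.2035j, V2=6.226+0.2035j, V3=5.360-0.3914j
aux → i_V1=-1.533-0.4580j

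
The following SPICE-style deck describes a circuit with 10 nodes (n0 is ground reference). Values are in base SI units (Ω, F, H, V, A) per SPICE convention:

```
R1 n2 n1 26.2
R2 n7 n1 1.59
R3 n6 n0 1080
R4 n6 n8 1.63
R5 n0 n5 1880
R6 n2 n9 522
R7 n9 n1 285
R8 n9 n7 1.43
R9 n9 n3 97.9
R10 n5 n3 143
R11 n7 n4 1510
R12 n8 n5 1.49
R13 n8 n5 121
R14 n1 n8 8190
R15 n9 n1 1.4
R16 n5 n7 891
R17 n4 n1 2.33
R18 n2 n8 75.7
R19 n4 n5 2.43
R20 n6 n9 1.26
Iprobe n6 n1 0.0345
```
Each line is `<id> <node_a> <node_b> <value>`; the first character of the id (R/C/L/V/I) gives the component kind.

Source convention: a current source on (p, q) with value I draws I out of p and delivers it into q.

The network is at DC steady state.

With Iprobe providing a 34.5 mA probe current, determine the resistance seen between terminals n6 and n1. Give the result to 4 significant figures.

Apply KCL at each of the 9 non-ground nodes and solve the resulting linear system.
Node n1: branches {R1, R2, R7, R14, R15, R17, Iprobe} → V_1 = 0.05023
Node n2: branches {R1, R6, R18} → V_2 = 0.03790
Node n3: branches {R9, R10} → V_3 = 0.02089
Node n4: branches {R11, R17, R19} → V_4 = 0.03305
Node n5: branches {R5, R10, R12, R13, R16, R19} → V_5 = 0.01512
Node n6: branches {R3, R4, R20, Iprobe} → V_6 = -0.008683
Node n7: branches {R2, R8, R11, R16} → V_7 = 0.03684
Node n8: branches {R4, R12, R13, R14, R18} → V_8 = 0.004172
Node n9: branches {R6, R7, R8, R9, R15, R20} → V_9 = 0.02484

R_eq = 1.708 Ω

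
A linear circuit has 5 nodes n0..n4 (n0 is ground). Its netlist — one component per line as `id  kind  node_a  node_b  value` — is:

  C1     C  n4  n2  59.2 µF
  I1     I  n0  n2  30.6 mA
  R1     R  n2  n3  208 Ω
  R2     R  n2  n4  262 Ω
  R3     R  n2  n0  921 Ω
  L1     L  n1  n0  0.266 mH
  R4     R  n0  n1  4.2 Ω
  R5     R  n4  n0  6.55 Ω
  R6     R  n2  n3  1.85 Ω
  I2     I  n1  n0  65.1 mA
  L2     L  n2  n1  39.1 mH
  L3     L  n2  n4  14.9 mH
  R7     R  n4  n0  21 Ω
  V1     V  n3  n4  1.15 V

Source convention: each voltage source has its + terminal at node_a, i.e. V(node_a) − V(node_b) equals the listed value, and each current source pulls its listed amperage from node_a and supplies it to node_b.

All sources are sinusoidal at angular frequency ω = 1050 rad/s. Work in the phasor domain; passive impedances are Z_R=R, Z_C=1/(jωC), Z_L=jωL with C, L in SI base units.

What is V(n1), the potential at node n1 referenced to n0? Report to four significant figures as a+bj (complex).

Element admittances at ω=1050 rad/s:
  Y(C1) = 0.000+0.06216j S between n4,n2
  I1: injects 0.0306 A into n2 (from n0)
  Y(R1) = 0.004808+0.000j S between n2,n3
  Y(R2) = 0.003817+0.000j S between n2,n4
  Y(R3) = 0.001086+0.000j S between n2,n0
  Y(L1) = 0.000-3.580j S between n1,n0
  Y(R4) = 0.2381+0.000j S between n0,n1
  Y(R5) = 0.1527+0.000j S between n4,n0
  Y(R6) = 0.5405+0.000j S between n2,n3
  I2: injects 0.0651 A into n0 (from n1)
  Y(L2) = 0.000-0.02436j S between n2,n1
  Y(L3) = 0.000-0.06392j S between n2,n4
  Y(R7) = 0.04762+0.000j S between n4,n0
  V1: constraint V(n3)−V(n4) = 1.15
Assemble and solve the 5×5 MNA system:
  V(n1)=0.007667-0.01710j  V(n2)=1.302+0.2170j  V(n3)=1.267+0.1562j  V(n4)=0.1173+0.1562j
  i(V1)=0.01886+0.03314j

0.007667-0.01710j V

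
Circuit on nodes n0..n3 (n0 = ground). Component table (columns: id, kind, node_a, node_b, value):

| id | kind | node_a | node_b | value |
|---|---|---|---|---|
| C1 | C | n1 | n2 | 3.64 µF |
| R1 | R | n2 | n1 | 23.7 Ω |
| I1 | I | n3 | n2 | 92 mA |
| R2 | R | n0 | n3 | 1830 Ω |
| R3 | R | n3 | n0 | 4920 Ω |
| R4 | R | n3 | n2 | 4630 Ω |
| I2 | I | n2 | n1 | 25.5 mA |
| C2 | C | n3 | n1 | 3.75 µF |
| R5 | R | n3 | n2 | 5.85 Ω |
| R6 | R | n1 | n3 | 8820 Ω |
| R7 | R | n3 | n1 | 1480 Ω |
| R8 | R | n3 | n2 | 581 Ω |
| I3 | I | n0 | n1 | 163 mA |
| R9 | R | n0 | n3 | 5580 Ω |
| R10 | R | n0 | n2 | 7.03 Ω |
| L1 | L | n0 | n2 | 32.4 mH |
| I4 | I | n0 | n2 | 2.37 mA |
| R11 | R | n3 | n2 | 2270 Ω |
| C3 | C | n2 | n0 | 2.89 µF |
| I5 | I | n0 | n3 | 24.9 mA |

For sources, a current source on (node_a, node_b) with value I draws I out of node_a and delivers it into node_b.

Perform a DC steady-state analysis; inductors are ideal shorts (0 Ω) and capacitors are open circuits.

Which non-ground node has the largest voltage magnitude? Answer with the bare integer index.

Element admittances at DC:
  Y(C1) = 0.000 S between n1,n2
  Y(R1) = 0.04219 S between n2,n1
  I1: injects 0.092 A into n2 (from n3)
  Y(R2) = 0.0005464 S between n0,n3
  Y(R3) = 0.0002033 S between n3,n0
  Y(R4) = 0.0002160 S between n3,n2
  I2: injects 0.0255 A into n1 (from n2)
  Y(C2) = 0.000 S between n3,n1
  Y(R5) = 0.1709 S between n3,n2
  Y(R6) = 0.0001134 S between n1,n3
  Y(R7) = 0.0006757 S between n3,n1
  Y(R8) = 0.001721 S between n3,n2
  I3: injects 0.163 A into n1 (from n0)
  Y(R9) = 0.0001792 S between n0,n3
  Y(R10) = 0.1422 S between n0,n2
  L1: short n0↔n2 (DC inductor)
  I4: injects 0.00237 A into n2 (from n0)
  Y(R11) = 0.0004405 S between n3,n2
  Y(C3) = 0.000 S between n2,n0
  I5: injects 0.0249 A into n3 (from n0)
Assemble and solve the 4×4 MNA system:
  V(n1)=4.379  V(n2)=0.000  V(n3)=-0.3636
  i(L1)=-0.1906

1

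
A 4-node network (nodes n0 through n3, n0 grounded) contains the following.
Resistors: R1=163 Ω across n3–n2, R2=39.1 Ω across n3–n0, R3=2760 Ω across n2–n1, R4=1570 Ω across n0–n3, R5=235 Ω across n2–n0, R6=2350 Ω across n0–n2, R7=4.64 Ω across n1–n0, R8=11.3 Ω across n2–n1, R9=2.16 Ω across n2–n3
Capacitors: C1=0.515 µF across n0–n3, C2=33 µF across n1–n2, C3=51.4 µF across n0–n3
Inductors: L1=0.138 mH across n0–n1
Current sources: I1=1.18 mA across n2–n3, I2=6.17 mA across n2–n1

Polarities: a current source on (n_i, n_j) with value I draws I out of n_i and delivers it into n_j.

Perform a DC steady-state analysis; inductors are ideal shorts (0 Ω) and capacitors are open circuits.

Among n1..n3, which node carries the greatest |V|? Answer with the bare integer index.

2

MNA unknowns: 3 node voltages V₁..V_3 plus 1 source current (L1)
R1: Y=0.006135 on G[3,2]
R2: Y=0.02558 on G[3,0]
C1: Y=0.000 on G[0,3]
R3: Y=0.0003623 on G[2,1]
L1: row V0−V1=0, i_L1 at 0,1
R4: Y=0.0006369 on G[0,3]
R5: Y=0.004255 on G[2,0]
R6: Y=0.0004255 on G[0,2]
I1: z[2]−=0.00118, z[3]+=0.00118
R7: Y=0.2155 on G[1,0]
C2: Y=0.000 on G[1,2]
C3: Y=0.000 on G[0,3]
R8: Y=0.08850 on G[2,1]
R9: Y=0.4630 on G[2,3]
I2: z[2]−=0.00617, z[1]+=0.00617
solve → V1=0.000, V2=-0.05265, V3=-0.04749
aux → i_L1=-0.001491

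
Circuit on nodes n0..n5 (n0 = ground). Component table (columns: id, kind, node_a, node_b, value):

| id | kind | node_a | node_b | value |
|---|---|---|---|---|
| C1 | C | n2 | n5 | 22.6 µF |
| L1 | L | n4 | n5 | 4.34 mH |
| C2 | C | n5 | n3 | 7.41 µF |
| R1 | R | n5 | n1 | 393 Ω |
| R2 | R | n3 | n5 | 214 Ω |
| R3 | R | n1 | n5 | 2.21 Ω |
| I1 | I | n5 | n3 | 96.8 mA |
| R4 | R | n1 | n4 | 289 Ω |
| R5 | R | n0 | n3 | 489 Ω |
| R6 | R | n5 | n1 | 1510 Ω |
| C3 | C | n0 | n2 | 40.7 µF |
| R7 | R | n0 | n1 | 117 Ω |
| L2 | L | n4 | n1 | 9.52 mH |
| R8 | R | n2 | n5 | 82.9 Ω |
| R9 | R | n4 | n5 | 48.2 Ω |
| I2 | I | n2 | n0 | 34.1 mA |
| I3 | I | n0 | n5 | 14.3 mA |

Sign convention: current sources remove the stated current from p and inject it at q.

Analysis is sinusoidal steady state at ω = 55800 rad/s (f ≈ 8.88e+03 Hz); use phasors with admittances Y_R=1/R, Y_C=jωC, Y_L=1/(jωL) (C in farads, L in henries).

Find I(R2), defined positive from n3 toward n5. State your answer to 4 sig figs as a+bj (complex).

Element admittances at ω=55800 rad/s:
  Y(C1) = 0.000+1.261j S between n2,n5
  Y(L1) = 0.000-0.004129j S between n4,n5
  Y(C2) = 0.000+0.4135j S between n5,n3
  Y(R1) = 0.002545+0.000j S between n5,n1
  Y(R2) = 0.004673+0.000j S between n3,n5
  Y(R3) = 0.4525+0.000j S between n1,n5
  I1: injects 0.0968 A into n3 (from n5)
  Y(R4) = 0.003460+0.000j S between n1,n4
  Y(R5) = 0.002045+0.000j S between n0,n3
  Y(R6) = 0.0006623+0.000j S between n5,n1
  Y(C3) = 0.000+2.271j S between n0,n2
  Y(R7) = 0.008547+0.000j S between n0,n1
  Y(L2) = 0.000-0.001882j S between n4,n1
  Y(R8) = 0.01206+0.000j S between n2,n5
  Y(R9) = 0.02075+0.000j S between n4,n5
  I2: injects 0.0341 A into n0 (from n2)
  I3: injects 0.0143 A into n5 (from n0)
Assemble and solve the 5×5 MNA system:
  V(n1)=0.0007185-0.002550j  V(n2)=0.0002227+0.008725j  V(n3)=0.004547-0.2366j  V(n4)=0.0007318-0.002589j  V(n5)=0.0007320-0.002597j

1.783e-05-0.001094j A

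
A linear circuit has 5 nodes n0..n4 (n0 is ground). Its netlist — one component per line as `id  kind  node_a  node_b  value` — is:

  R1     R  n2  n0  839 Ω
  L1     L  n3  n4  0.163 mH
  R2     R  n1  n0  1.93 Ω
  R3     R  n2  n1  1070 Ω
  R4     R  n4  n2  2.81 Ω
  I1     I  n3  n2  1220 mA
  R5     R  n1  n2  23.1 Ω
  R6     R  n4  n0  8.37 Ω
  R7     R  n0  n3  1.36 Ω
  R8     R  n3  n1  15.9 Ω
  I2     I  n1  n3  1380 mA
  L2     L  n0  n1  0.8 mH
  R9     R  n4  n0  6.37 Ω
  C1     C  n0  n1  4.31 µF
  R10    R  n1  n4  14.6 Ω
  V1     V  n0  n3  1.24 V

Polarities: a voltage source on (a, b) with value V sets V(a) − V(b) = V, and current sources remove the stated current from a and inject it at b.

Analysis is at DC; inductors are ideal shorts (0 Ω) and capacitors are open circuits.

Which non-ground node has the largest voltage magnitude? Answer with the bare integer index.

MNA unknowns: 4 node voltages V₁..V_4 plus 3 source currents (L1, L2, V1)
R1: Y=0.001192 on G[2,0]
L1: row V3−V4=0, i_L1 at 3,4
R2: Y=0.5181 on G[1,0]
R3: Y=0.0009346 on G[2,1]
R4: Y=0.3559 on G[4,2]
I1: z[3]−=1.22, z[2]+=1.22
R5: Y=0.04329 on G[1,2]
R6: Y=0.1195 on G[4,0]
R7: Y=0.7353 on G[0,3]
R8: Y=0.06289 on G[3,1]
I2: z[1]−=1.38, z[3]+=1.38
L2: row V0−V1=0, i_L2 at 0,1
R9: Y=0.1570 on G[4,0]
C1: Y=0.000 on G[0,1]
R10: Y=0.06849 on G[1,4]
V1: row V0−V3=1.24, i_V1 at 0,3
solve → V1=0.000, V2=1.941, V3=-1.240, V4=-1.240
aux → i_L1=-1.560, i_L2=1.457, i_V1=-2.709

2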